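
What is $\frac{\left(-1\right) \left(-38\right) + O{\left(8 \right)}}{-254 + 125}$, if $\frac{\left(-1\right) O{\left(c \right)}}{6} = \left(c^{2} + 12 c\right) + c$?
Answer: $\frac{970}{129} \approx 7.5194$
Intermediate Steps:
$O{\left(c \right)} = - 78 c - 6 c^{2}$ ($O{\left(c \right)} = - 6 \left(\left(c^{2} + 12 c\right) + c\right) = - 6 \left(c^{2} + 13 c\right) = - 78 c - 6 c^{2}$)
$\frac{\left(-1\right) \left(-38\right) + O{\left(8 \right)}}{-254 + 125} = \frac{\left(-1\right) \left(-38\right) - 48 \left(13 + 8\right)}{-254 + 125} = \frac{38 - 48 \cdot 21}{-129} = \left(38 - 1008\right) \left(- \frac{1}{129}\right) = \left(-970\right) \left(- \frac{1}{129}\right) = \frac{970}{129}$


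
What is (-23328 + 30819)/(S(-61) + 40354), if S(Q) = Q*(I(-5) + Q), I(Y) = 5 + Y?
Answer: 7491/44075 ≈ 0.16996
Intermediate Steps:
S(Q) = Q² (S(Q) = Q*((5 - 5) + Q) = Q*(0 + Q) = Q*Q = Q²)
(-23328 + 30819)/(S(-61) + 40354) = (-23328 + 30819)/((-61)² + 40354) = 7491/(3721 + 40354) = 7491/44075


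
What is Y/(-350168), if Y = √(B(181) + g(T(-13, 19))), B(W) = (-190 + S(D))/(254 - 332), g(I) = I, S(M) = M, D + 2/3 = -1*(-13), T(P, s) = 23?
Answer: -√910/2101008 ≈ -1.4358e-5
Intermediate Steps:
D = 37/3 (D = -⅔ - 1*(-13) = -⅔ + 13 = 37/3 ≈ 12.333)
B(W) = 41/18 (B(W) = (-190 + 37/3)/(254 - 332) = -533/3/(-78) = -533/3*(-1/78) = 41/18)
Y = √910/6 (Y = √(41/18 + 23) = √(455/18) = √910/6 ≈ 5.0277)
Y/(-350168) = (√910/6)/(-350168) = (√910/6)*(-1/350168) = -√910/2101008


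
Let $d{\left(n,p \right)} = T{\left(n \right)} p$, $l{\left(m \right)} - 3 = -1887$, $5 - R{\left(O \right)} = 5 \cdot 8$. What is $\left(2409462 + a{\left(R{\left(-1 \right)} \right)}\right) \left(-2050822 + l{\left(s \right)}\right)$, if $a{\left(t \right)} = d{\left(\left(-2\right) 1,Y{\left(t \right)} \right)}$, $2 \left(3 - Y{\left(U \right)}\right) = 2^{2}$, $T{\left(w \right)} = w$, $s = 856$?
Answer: $-4945912998760$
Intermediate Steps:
$R{\left(O \right)} = -35$ ($R{\left(O \right)} = 5 - 5 \cdot 8 = 5 - 40 = -35$)
$Y{\left(U \right)} = 1$ ($Y{\left(U \right)} = 3 - \frac{2^{2}}{2} = 3 - 2 = 1$)
$l{\left(m \right)} = -1884$ ($l{\left(m \right)} = 3 - 1887 = -1884$)
$d{\left(n,p \right)} = n p$
$a{\left(t \right)} = -2$ ($a{\left(t \right)} = \left(-2\right) 1 \cdot 1 = \left(-2\right) 1 = -2$)
$\left(2409462 + a{\left(R{\left(-1 \right)} \right)}\right) \left(-2050822 + l{\left(s \right)}\right) = \left(2409462 - 2\right) \left(-2050822 - 1884\right) = 2409460 \left(-2052706\right) = -4945912998760$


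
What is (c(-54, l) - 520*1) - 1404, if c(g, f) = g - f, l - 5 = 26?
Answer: -2009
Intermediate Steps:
l = 31 (l = 5 + 26 = 31)
(c(-54, l) - 520*1) - 1404 = ((-54 - 1*31) - 520*1) - 1404 = ((-54 - 31) - 520) - 1404 = (-85 - 520) - 1404 = -605 - 1404 = -2009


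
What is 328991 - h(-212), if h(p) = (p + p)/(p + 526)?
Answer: 51651799/157 ≈ 3.2899e+5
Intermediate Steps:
h(p) = 2*p/(526 + p) (h(p) = (2*p)/(526 + p) = 2*p/(526 + p))
328991 - h(-212) = 328991 - 2*(-212)/(526 - 212) = 328991 - 2*(-212)/314 = 328991 - 1*(-212/157) = 328991 + 212/157 = 51651799/157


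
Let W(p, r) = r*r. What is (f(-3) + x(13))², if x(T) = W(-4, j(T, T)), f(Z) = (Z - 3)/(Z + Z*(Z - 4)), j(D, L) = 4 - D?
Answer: 58564/9 ≈ 6507.1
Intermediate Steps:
W(p, r) = r²
f(Z) = (-3 + Z)/(Z + Z*(-4 + Z))
x(T) = (4 - T)²
(f(-3) + x(13))² = (1/(-3) + (-4 + 13)²)² = (-⅓ + 9²)² = (-⅓ + 81)² = (242/3)² = 58564/9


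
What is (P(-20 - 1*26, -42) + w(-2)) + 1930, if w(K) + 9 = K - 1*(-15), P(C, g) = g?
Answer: 1892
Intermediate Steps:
w(K) = 6 + K (w(K) = -9 + (K - 1*(-15)) = -9 + (K + 15) = -9 + (15 + K) = 6 + K)
(P(-20 - 1*26, -42) + w(-2)) + 1930 = (-42 + (6 - 2)) + 1930 = (-42 + 4) + 1930 = -38 + 1930 = 1892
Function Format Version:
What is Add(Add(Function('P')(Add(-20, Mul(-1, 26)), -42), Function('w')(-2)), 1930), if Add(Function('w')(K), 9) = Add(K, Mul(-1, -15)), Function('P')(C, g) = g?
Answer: 1892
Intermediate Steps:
Function('w')(K) = Add(6, K) (Function('w')(K) = Add(-9, Add(K, Mul(-1, -15))) = Add(-9, Add(K, 15)) = Add(-9, Add(15, K)) = Add(6, K))
Add(Add(Function('P')(Add(-20, Mul(-1, 26)), -42), Function('w')(-2)), 1930) = Add(Add(-42, Add(6, -2)), 1930) = Add(Add(-42, 4), 1930) = Add(-38, 1930) = 1892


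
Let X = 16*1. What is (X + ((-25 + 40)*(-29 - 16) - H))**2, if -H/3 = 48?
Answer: 265225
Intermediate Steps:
H = -144 (H = -3*48 = -144)
X = 16
(X + ((-25 + 40)*(-29 - 16) - H))**2 = (16 + ((-25 + 40)*(-29 - 16) - 1*(-144)))**2 = (16 + (15*(-45) + 144))**2 = (16 + (-675 + 144))**2 = (16 - 531)**2 = (-515)**2 = 265225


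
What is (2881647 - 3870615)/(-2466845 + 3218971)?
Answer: -494484/376063 ≈ -1.3149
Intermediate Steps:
(2881647 - 3870615)/(-2466845 + 3218971) = -988968/752126 = -988968*1/752126 = -494484/376063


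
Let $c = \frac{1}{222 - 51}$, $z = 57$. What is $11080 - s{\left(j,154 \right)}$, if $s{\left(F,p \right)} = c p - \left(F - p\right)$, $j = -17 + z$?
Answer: $\frac{1875032}{171} \approx 10965.0$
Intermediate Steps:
$j = 40$ ($j = -17 + 57 = 40$)
$c = \frac{1}{171} \approx 0.005848$
$s{\left(F,p \right)} = - F + \frac{172 p}{171}$ ($s{\left(F,p \right)} = \frac{p}{171} - \left(F - p\right) = - F + \frac{172 p}{171}$)
$11080 - s{\left(j,154 \right)} = 11080 - \left(\left(-1\right) 40 + \frac{172}{171} \cdot 154\right) = 11080 - \left(-40 + \frac{26488}{171}\right) = 11080 - \frac{19648}{171} = \frac{1875032}{171}$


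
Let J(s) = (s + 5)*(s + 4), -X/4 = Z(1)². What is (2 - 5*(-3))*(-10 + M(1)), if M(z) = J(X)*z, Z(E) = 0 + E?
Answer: -170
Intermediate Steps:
Z(E) = E
X = -4 (X = -4*1² = -4*1 = -4)
J(s) = (4 + s)*(5 + s) (J(s) = (5 + s)*(4 + s) = (4 + s)*(5 + s))
M(z) = 0 (M(z) = (20 + (-4)² + 9*(-4))*z = (20 + 16 - 36)*z = 0*z = 0)
(2 - 5*(-3))*(-10 + M(1)) = (2 - 5*(-3))*(-10 + 0) = (2 + 15)*(-10) = 17*(-10) = -170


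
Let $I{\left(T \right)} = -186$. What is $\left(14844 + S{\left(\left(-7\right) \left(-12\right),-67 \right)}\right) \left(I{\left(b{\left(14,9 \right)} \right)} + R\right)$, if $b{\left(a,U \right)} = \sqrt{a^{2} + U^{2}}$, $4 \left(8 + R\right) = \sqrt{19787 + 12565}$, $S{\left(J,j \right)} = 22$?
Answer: $-2884004 + 14866 \sqrt{2022} \approx -2.2155 \cdot 10^{6}$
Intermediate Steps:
$R = -8 + \sqrt{2022}$ ($R = -8 + \frac{\sqrt{19787 + 12565}}{4} = -8 + \frac{\sqrt{32352}}{4} = -8 + \frac{4 \sqrt{2022}}{4} = -8 + \sqrt{2022} \approx 36.967$)
$b{\left(a,U \right)} = \sqrt{U^{2} + a^{2}}$
$\left(14844 + S{\left(\left(-7\right) \left(-12\right),-67 \right)}\right) \left(I{\left(b{\left(14,9 \right)} \right)} + R\right) = \left(14844 + 22\right) \left(-186 - \left(8 - \sqrt{2022}\right)\right) = 14866 \left(-194 + \sqrt{2022}\right) = -2884004 + 14866 \sqrt{2022}$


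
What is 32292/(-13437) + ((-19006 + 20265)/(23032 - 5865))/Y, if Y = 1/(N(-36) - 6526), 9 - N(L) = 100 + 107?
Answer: -12700610584/25630331 ≈ -495.53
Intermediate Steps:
N(L) = -198 (N(L) = 9 - (100 + 107) = 9 - 1*207 = 9 - 207 = -198)
Y = -1/6724 (Y = 1/(-198 - 6526) = 1/(-6724) = -1/6724 ≈ -0.00014872)
32292/(-13437) + ((-19006 + 20265)/(23032 - 5865))/Y = 32292/(-13437) + ((-19006 + 20265)/(23032 - 5865))/(-1/6724) = 32292*(-1/13437) + (1259/17167)*(-6724) = -3588/1493 + (1259*(1/17167))*(-6724) = -3588/1493 + (1259/17167)*(-6724) = -3588/1493 - 8465516/17167 = -12700610584/25630331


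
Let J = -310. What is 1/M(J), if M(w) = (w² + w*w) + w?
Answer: 1/191890 ≈ 5.2113e-6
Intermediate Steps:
M(w) = w + 2*w² (M(w) = (w² + w²) + w = 2*w² + w = w + 2*w²)
1/M(J) = 1/(-310*(1 + 2*(-310))) = 1/(-310*(1 - 620)) = 1/(-310*(-619)) = 1/191890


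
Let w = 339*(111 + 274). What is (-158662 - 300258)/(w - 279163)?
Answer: 57365/18581 ≈ 3.0873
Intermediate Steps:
w = 130515 (w = 339*385 = 130515)
(-158662 - 300258)/(w - 279163) = (-158662 - 300258)/(130515 - 279163) = -458920/(-148648) = -458920*(-1/148648) = 57365/18581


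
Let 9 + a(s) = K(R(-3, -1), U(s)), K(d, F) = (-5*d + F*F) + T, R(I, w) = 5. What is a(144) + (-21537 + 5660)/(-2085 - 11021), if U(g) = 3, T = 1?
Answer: -298667/13106 ≈ -22.789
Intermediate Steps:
K(d, F) = 1 + F² - 5*d (K(d, F) = (-5*d + F*F) + 1 = (-5*d + F²) + 1 = (F² - 5*d) + 1 = 1 + F² - 5*d)
a(s) = -24 (a(s) = -9 + (1 + 3² - 5*5) = -9 + (1 + 9 - 25) = -9 - 15 = -24)
a(144) + (-21537 + 5660)/(-2085 - 11021) = -24 + (-21537 + 5660)/(-2085 - 11021) = -24 - 15877/(-13106) = -24 - 15877*(-1/13106) = -24 + 15877/13106 = -298667/13106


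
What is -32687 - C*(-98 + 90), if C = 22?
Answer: -32511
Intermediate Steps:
-32687 - C*(-98 + 90) = -32687 - 22*(-98 + 90) = -32687 - 22*(-8) = -32687 - 1*(-176) = -32687 + 176 = -32511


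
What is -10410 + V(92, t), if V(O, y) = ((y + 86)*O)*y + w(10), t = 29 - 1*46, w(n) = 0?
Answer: -118326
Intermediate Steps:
t = -17 (t = 29 - 46 = -17)
V(O, y) = O*y*(86 + y) (V(O, y) = ((y + 86)*O)*y + 0 = ((86 + y)*O)*y + 0 = (O*(86 + y))*y + 0 = O*y*(86 + y) + 0 = O*y*(86 + y))
-10410 + V(92, t) = -10410 + 92*(-17)*(86 - 17) = -10410 + 92*(-17)*69 = -10410 - 107916 = -118326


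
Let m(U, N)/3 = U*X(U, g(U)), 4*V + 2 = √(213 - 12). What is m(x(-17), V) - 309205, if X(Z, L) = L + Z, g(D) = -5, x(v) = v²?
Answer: -62977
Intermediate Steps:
V = -½ + √201/4 (V = -½ + √(213 - 12)/4 = -½ + √201/4 ≈ 3.0444)
m(U, N) = 3*U*(-5 + U) (m(U, N) = 3*(U*(-5 + U)) = 3*U*(-5 + U))
m(x(-17), V) - 309205 = 3*(-17)²*(-5 + (-17)²) - 309205 = 3*289*(-5 + 289) - 309205 = 3*289*284 - 309205 = 246228 - 309205 = -62977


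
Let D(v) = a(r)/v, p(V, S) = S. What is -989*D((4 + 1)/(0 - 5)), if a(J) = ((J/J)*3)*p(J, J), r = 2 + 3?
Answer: 14835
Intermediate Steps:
r = 5
a(J) = 3*J (a(J) = ((J/J)*3)*J = (1*3)*J = 3*J)
D(v) = 15/v (D(v) = (3*5)/v = 15/v)
-989*D((4 + 1)/(0 - 5)) = -14835/((4 + 1)/(0 - 5)) = -14835/(5/(-5)) = -14835/(5*(-⅕)) = -14835/(-1) = -14835*(-1) = -989*(-15) = 14835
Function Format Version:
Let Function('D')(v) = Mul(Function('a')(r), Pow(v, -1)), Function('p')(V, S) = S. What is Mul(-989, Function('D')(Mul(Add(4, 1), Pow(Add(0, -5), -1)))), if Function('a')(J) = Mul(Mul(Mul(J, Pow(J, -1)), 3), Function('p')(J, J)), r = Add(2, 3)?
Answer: 14835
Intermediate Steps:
r = 5
Function('a')(J) = Mul(3, J) (Function('a')(J) = Mul(Mul(Mul(J, Pow(J, -1)), 3), J) = Mul(Mul(1, 3), J) = Mul(3, J))
Function('D')(v) = Mul(15, Pow(v, -1)) (Function('D')(v) = Mul(Mul(3, 5), Pow(v, -1)) = Mul(15, Pow(v, -1)))
Mul(-989, Function('D')(Mul(Add(4, 1), Pow(Add(0, -5), -1)))) = Mul(-989, Mul(15, Pow(Mul(Add(4, 1), Pow(Add(0, -5), -1)), -1))) = Mul(-989, Mul(15, Pow(Mul(5, Pow(-5, -1)), -1))) = Mul(-989, Mul(15, Pow(Mul(5, Rational(-1, 5)), -1))) = Mul(-989, Mul(15, Pow(-1, -1))) = Mul(-989, Mul(15, -1)) = Mul(-989, -15) = 14835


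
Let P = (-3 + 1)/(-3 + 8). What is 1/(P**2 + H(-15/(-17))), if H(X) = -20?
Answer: -25/496 ≈ -0.050403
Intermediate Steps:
P = -2/5 ≈ -0.40000
1/(P**2 + H(-15/(-17))) = 1/((-2/5)**2 - 20) = 1/(4/25 - 20) = 1/(-496/25) = -25/496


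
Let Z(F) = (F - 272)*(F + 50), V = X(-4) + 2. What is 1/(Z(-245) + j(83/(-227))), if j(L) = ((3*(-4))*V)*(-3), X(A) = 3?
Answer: 1/100995 ≈ 9.9015e-6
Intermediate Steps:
V = 5 (V = 3 + 2 = 5)
j(L) = 180 (j(L) = ((3*(-4))*5)*(-3) = -12*5*(-3) = -60*(-3) = 180)
Z(F) = (-272 + F)*(50 + F)
1/(Z(-245) + j(83/(-227))) = 1/((-13600 + (-245)² - 222*(-245)) + 180) = 1/((-13600 + 60025 + 54390) + 180) = 1/(100815 + 180) = 1/100995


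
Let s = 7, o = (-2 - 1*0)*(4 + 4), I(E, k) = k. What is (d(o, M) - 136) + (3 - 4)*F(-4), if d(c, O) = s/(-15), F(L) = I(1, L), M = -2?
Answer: -1987/15 ≈ -132.47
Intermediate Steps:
F(L) = L
o = -16 (o = (-2 + 0)*8 = -2*8 = -16)
d(c, O) = -7/15 (d(c, O) = 7/(-15) = 7*(-1/15) = -7/15)
(d(o, M) - 136) + (3 - 4)*F(-4) = (-7/15 - 136) + (3 - 4)*(-4) = -2047/15 - 1*(-4) = -2047/15 + 4 = -1987/15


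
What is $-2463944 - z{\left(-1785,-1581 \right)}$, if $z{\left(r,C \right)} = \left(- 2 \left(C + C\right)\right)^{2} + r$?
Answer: $-42455135$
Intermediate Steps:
$z{\left(r,C \right)} = r + 16 C^{2}$ ($z{\left(r,C \right)} = \left(- 2 \cdot 2 C\right)^{2} + r = \left(- 4 C\right)^{2} + r = 16 C^{2} + r = r + 16 C^{2}$)
$-2463944 - z{\left(-1785,-1581 \right)} = -2463944 - \left(-1785 + 16 \left(-1581\right)^{2}\right) = -2463944 - \left(-1785 + 16 \cdot 2499561\right) = -2463944 - \left(-1785 + 39992976\right) = -2463944 - 39991191 = -42455135$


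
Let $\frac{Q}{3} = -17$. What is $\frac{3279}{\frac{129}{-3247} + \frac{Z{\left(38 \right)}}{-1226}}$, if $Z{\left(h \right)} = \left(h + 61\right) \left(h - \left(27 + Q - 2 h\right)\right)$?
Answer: $- \frac{2175519223}{7419778} \approx -293.21$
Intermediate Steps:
$Q = -51$ ($Q = 3 \left(-17\right) = -51$)
$Z{\left(h \right)} = \left(24 + 3 h\right) \left(61 + h\right)$ ($Z{\left(h \right)} = \left(h + 61\right) \left(h + \left(\left(\left(h + h\right) + \left(-3\right)^{3}\right) - -51\right)\right) = \left(61 + h\right) \left(h + \left(\left(2 h - 27\right) + 51\right)\right) = \left(61 + h\right) \left(h + \left(\left(-27 + 2 h\right) + 51\right)\right) = \left(61 + h\right) \left(h + \left(24 + 2 h\right)\right) = \left(61 + h\right) \left(24 + 3 h\right) = \left(24 + 3 h\right) \left(61 + h\right)$)
$\frac{3279}{\frac{129}{-3247} + \frac{Z{\left(38 \right)}}{-1226}} = \frac{3279}{\frac{129}{-3247} + \frac{1464 + 3 \cdot 38^{2} + 207 \cdot 38}{-1226}} = \frac{3279}{129 \left(- \frac{1}{3247}\right) + \left(1464 + 3 \cdot 1444 + 7866\right) \left(- \frac{1}{1226}\right)} = \frac{3279}{- \frac{129}{3247} + \left(1464 + 4332 + 7866\right) \left(- \frac{1}{1226}\right)} = \frac{3279}{- \frac{129}{3247} + 13662 \left(- \frac{1}{1226}\right)} = \frac{3279}{- \frac{129}{3247} - \frac{6831}{613}} = \frac{3279}{- \frac{22259334}{1990411}} = 3279 \left(- \frac{1990411}{22259334}\right) = - \frac{2175519223}{7419778}$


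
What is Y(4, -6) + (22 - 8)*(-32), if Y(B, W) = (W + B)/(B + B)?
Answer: -1793/4 ≈ -448.25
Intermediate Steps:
Y(B, W) = (B + W)/(2*B) (Y(B, W) = (B + W)/((2*B)) = (B + W)*(1/(2*B)) = (B + W)/(2*B))
Y(4, -6) + (22 - 8)*(-32) = (1/2)*(4 - 6)/4 + (22 - 8)*(-32) = (1/2)*(1/4)*(-2) + 14*(-32) = -1/4 - 448 = -1793/4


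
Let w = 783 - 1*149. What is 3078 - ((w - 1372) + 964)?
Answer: 2852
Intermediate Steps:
w = 634 (w = 783 - 149 = 634)
3078 - ((w - 1372) + 964) = 3078 - ((634 - 1372) + 964) = 3078 - (-738 + 964) = 3078 - 1*226 = 3078 - 226 = 2852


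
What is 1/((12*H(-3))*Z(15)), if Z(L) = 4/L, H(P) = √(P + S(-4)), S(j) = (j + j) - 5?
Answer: -5*I/64 ≈ -0.078125*I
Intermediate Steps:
S(j) = -5 + 2*j (S(j) = 2*j - 5 = -5 + 2*j)
H(P) = √(-13 + P) (H(P) = √(P + (-5 + 2*(-4))) = √(P + (-5 - 8)) = √(P - 13) = √(-13 + P))
1/((12*H(-3))*Z(15)) = 1/((12*√(-13 - 3))*(4/15)) = 1/((12*√(-16))*(4*(1/15))) = 1/((12*(4*I))*(4/15)) = 1/((48*I)*(4/15)) = 1/(64*I/5) = -5*I/64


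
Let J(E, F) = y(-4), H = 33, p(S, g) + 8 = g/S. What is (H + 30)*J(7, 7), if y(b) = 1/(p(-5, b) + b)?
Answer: -45/8 ≈ -5.6250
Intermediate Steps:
p(S, g) = -8 + g/S
y(b) = 1/(-8 + 4*b/5) (y(b) = 1/((-8 + b/(-5)) + b) = 1/((-8 + b*(-⅕)) + b) = 1/((-8 - b/5) + b) = 1/(-8 + 4*b/5))
J(E, F) = -5/56 (J(E, F) = 5/(4*(-10 - 4)) = (5/4)/(-14) = (5/4)*(-1/14) = -5/56)
(H + 30)*J(7, 7) = (33 + 30)*(-5/56) = 63*(-5/56) = -45/8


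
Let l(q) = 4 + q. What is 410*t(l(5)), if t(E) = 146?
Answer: 59860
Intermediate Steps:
410*t(l(5)) = 410*146 = 59860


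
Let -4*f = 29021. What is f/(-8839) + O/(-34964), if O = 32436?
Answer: -33029243/309046796 ≈ -0.10687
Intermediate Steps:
f = -29021/4 (f = -¼*29021 = -29021/4 ≈ -7255.3)
f/(-8839) + O/(-34964) = -29021/4/(-8839) + 32436/(-34964) = -29021/4*(-1/8839) + 32436*(-1/34964) = 29021/35356 - 8109/8741 = -33029243/309046796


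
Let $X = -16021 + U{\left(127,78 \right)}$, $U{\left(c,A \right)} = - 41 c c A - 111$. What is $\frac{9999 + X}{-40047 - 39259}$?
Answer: $\frac{51586675}{79306} \approx 650.48$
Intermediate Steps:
$U{\left(c,A \right)} = -111 - 41 A c^{2}$ ($U{\left(c,A \right)} = - 41 c^{2} A - 111 = - 41 A c^{2} - 111 = -111 - 41 A c^{2}$)
$X = -51596674$ ($X = -16021 - \left(111 + 3198 \cdot 127^{2}\right) = -16021 - \left(111 + 3198 \cdot 16129\right) = -16021 - 51580653 = -51596674$)
$\frac{9999 + X}{-40047 - 39259} = \frac{9999 - 51596674}{-40047 - 39259} = - \frac{51586675}{-79306} = \left(-51586675\right) \left(- \frac{1}{79306}\right) = \frac{51586675}{79306}$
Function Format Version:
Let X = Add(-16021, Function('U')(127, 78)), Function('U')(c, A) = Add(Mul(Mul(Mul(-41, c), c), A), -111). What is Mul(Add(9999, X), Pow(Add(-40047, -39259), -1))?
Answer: Rational(51586675, 79306) ≈ 650.48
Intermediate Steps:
Function('U')(c, A) = Add(-111, Mul(-41, A, Pow(c, 2))) (Function('U')(c, A) = Add(Mul(Mul(-41, Pow(c, 2)), A), -111) = Add(Mul(-41, A, Pow(c, 2)), -111) = Add(-111, Mul(-41, A, Pow(c, 2))))
X = -51596674 (X = Add(-16021, Add(-111, Mul(-41, 78, Pow(127, 2)))) = Add(-16021, Add(-111, Mul(-41, 78, 16129))) = Add(-16021, Add(-111, -51580542)) = Add(-16021, -51580653) = -51596674)
Mul(Add(9999, X), Pow(Add(-40047, -39259), -1)) = Mul(Add(9999, -51596674), Pow(Add(-40047, -39259), -1)) = Mul(-51586675, Pow(-79306, -1)) = Mul(-51586675, Rational(-1, 79306)) = Rational(51586675, 79306)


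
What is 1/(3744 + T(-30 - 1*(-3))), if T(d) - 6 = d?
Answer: 1/3723 ≈ 0.00026860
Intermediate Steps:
T(d) = 6 + d
1/(3744 + T(-30 - 1*(-3))) = 1/(3744 + (6 + (-30 - 1*(-3)))) = 1/(3744 + (6 + (-30 + 3))) = 1/(3744 + (6 - 27)) = 1/(3744 - 21) = 1/3723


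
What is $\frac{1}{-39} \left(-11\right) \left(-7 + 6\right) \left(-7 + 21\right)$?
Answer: $- \frac{154}{39} \approx -3.9487$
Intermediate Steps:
$\frac{1}{-39} \left(-11\right) \left(-7 + 6\right) \left(-7 + 21\right) = \left(- \frac{1}{39}\right) \left(-11\right) \left(\left(-1\right) 14\right) = \frac{11}{39} \left(-14\right) = - \frac{154}{39}$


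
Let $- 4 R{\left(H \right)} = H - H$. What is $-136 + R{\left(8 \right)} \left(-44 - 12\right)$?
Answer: $-136$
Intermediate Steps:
$R{\left(H \right)} = 0$ ($R{\left(H \right)} = - \frac{H - H}{4} = \left(- \frac{1}{4}\right) 0 = 0$)
$-136 + R{\left(8 \right)} \left(-44 - 12\right) = -136 + 0 \left(-44 - 12\right) = -136 + 0 \left(-56\right) = -136 + 0 = -136$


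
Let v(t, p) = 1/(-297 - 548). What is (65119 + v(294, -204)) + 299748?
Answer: 308312614/845 ≈ 3.6487e+5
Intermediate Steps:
v(t, p) = -1/845 (v(t, p) = 1/(-845) = -1/845)
(65119 + v(294, -204)) + 299748 = (65119 - 1/845) + 299748 = 55025554/845 + 299748 = 308312614/845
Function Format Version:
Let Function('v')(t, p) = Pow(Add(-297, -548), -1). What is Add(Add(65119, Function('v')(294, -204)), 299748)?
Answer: Rational(308312614, 845) ≈ 3.6487e+5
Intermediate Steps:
Function('v')(t, p) = Rational(-1, 845) (Function('v')(t, p) = Pow(-845, -1) = Rational(-1, 845))
Add(Add(65119, Function('v')(294, -204)), 299748) = Add(Add(65119, Rational(-1, 845)), 299748) = Add(Rational(55025554, 845), 299748) = Rational(308312614, 845)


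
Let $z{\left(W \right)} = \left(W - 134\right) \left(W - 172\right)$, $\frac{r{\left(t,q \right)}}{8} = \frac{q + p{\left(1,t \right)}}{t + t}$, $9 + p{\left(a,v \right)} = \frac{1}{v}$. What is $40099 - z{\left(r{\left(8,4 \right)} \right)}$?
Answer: $\frac{4172591}{256} \approx 16299.0$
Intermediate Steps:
$p{\left(a,v \right)} = -9 + \frac{1}{v}$
$r{\left(t,q \right)} = \frac{4 \left(-9 + q + \frac{1}{t}\right)}{t}$ ($r{\left(t,q \right)} = 8 \frac{q - \left(9 - \frac{1}{t}\right)}{t + t} = 8 \frac{-9 + q + \frac{1}{t}}{2 t} = \frac{4 \left(-9 + q + \frac{1}{t}\right)}{t}$)
$z{\left(W \right)} = \left(-172 + W\right) \left(-134 + W\right)$ ($z{\left(W \right)} = \left(-134 + W\right) \left(-172 + W\right) = \left(-172 + W\right) \left(-134 + W\right)$)
$40099 - z{\left(r{\left(8,4 \right)} \right)} = 40099 - \left(23048 + \left(\frac{4 \left(1 + 8 \left(-9 + 4\right)\right)}{64}\right)^{2} - 306 \frac{4 \left(1 + 8 \left(-9 + 4\right)\right)}{64}\right) = 40099 - \left(23048 + \left(4 \cdot \frac{1}{64} \left(1 + 8 \left(-5\right)\right)\right)^{2} - 306 \cdot 4 \cdot \frac{1}{64} \left(1 + 8 \left(-5\right)\right)\right) = 40099 - \left(23048 + \left(4 \cdot \frac{1}{64} \left(1 - 40\right)\right)^{2} - 306 \cdot 4 \cdot \frac{1}{64} \left(1 - 40\right)\right) = 40099 - \left(23048 + \left(4 \cdot \frac{1}{64} \left(-39\right)\right)^{2} - 306 \cdot 4 \cdot \frac{1}{64} \left(-39\right)\right) = 40099 - \left(23048 + \left(- \frac{39}{16}\right)^{2} - - \frac{5967}{8}\right) = 40099 - \left(23048 + \frac{1521}{256} + \frac{5967}{8}\right) = 40099 - \frac{6092753}{256} = \frac{4172591}{256}$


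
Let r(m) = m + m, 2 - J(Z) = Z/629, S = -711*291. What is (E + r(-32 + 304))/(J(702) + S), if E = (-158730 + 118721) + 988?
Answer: 24202033/130140173 ≈ 0.18597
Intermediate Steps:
S = -206901
J(Z) = 2 - Z/629
E = -39021 (E = -40009 + 988 = -39021)
r(m) = 2*m
(E + r(-32 + 304))/(J(702) + S) = (-39021 + 2*(-32 + 304))/((2 - 1/629*702) - 206901) = (-39021 + 2*272)/((2 - 702/629) - 206901) = (-39021 + 544)/(556/629 - 206901) = -38477/(-130140173/629) = -38477*(-629/130140173) = 24202033/130140173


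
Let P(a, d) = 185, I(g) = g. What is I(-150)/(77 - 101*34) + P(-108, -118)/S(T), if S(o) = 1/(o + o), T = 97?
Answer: 40160960/1119 ≈ 35890.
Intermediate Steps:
S(o) = 1/(2*o)
I(-150)/(77 - 101*34) + P(-108, -118)/S(T) = -150/(77 - 101*34) + 185/(((1/2)/97)) = -150/(77 - 3434) + 185/(((1/2)*(1/97))) = -150/(-3357) + 185/(1/194) = -150*(-1/3357) + 185*194 = 50/1119 + 35890 = 40160960/1119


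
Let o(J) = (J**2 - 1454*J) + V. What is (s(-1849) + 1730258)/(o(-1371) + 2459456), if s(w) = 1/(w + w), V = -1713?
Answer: 6398494083/23411364964 ≈ 0.27331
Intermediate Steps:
o(J) = -1713 + J**2 - 1454*J (o(J) = (J**2 - 1454*J) - 1713 = -1713 + J**2 - 1454*J)
s(w) = 1/(2*w)
(s(-1849) + 1730258)/(o(-1371) + 2459456) = ((1/2)/(-1849) + 1730258)/((-1713 + (-1371)**2 - 1454*(-1371)) + 2459456) = ((1/2)*(-1/1849) + 1730258)/((-1713 + 1879641 + 1993434) + 2459456) = (-1/3698 + 1730258)/(3871362 + 2459456) = (6398494083/3698)/6330818 = (6398494083/3698)*(1/6330818) = 6398494083/23411364964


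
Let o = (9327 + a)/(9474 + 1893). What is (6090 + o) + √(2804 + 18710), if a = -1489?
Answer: 69232868/11367 + √21514 ≈ 6237.4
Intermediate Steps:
o = 7838/11367 (o = (9327 - 1489)/(9474 + 1893) = 7838/11367 ≈ 0.68954)
(6090 + o) + √(2804 + 18710) = (6090 + 7838/11367) + √(2804 + 18710) = 69232868/11367 + √21514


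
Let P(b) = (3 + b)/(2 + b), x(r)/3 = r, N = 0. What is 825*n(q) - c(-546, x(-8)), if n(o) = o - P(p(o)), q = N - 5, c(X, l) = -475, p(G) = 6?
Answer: -36625/8 ≈ -4578.1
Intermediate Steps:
x(r) = 3*r
q = -5 (q = 0 - 5 = -5)
P(b) = (3 + b)/(2 + b)
n(o) = -9/8 + o (n(o) = o - (3 + 6)/(2 + 6) = o - 9/8 = -9/8 + o)
825*n(q) - c(-546, x(-8)) = 825*(-9/8 - 5) - 1*(-475) = 825*(-49/8) + 475 = -40425/8 + 475 = -36625/8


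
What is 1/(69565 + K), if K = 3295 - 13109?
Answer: 1/59751 ≈ 1.6736e-5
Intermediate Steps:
K = -9814
1/(69565 + K) = 1/(69565 - 9814) = 1/59751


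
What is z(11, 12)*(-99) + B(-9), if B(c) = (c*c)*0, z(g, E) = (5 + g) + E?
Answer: -2772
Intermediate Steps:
z(g, E) = 5 + E + g
B(c) = 0 (B(c) = c²*0 = 0)
z(11, 12)*(-99) + B(-9) = (5 + 12 + 11)*(-99) + 0 = 28*(-99) + 0 = -2772 + 0 = -2772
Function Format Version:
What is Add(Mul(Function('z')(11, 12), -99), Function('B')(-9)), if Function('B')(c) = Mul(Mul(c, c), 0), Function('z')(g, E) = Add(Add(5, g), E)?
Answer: -2772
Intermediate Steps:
Function('z')(g, E) = Add(5, E, g)
Function('B')(c) = 0 (Function('B')(c) = Mul(Pow(c, 2), 0) = 0)
Add(Mul(Function('z')(11, 12), -99), Function('B')(-9)) = Add(Mul(Add(5, 12, 11), -99), 0) = Add(Mul(28, -99), 0) = Add(-2772, 0) = -2772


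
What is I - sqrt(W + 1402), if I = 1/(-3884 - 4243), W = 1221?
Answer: -1/8127 - sqrt(2623) ≈ -51.215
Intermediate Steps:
I = -1/8127 (I = 1/(-8127) = -1/8127 ≈ -0.00012305)
I - sqrt(W + 1402) = -1/8127 - sqrt(1221 + 1402) = -1/8127 - sqrt(2623)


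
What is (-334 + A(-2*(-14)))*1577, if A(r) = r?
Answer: -482562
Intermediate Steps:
(-334 + A(-2*(-14)))*1577 = (-334 - 2*(-14))*1577 = (-334 + 28)*1577 = -306*1577 = -482562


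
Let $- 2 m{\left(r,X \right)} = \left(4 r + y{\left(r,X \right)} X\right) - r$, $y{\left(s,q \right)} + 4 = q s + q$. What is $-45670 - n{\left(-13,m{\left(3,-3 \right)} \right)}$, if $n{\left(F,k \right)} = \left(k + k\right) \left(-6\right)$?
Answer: $-46012$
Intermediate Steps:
$y{\left(s,q \right)} = -4 + q + q s$ ($y{\left(s,q \right)} = -4 + \left(q s + q\right) = -4 + \left(q + q s\right) = -4 + q + q s$)
$m{\left(r,X \right)} = - \frac{3 r}{2} - \frac{X \left(-4 + X + X r\right)}{2}$ ($m{\left(r,X \right)} = - \frac{\left(4 r + \left(-4 + X + X r\right) X\right) - r}{2} = - \frac{\left(4 r + X \left(-4 + X + X r\right)\right) - r}{2} = - \frac{3 r + X \left(-4 + X + X r\right)}{2} = - \frac{3 r}{2} - \frac{X \left(-4 + X + X r\right)}{2}$)
$n{\left(F,k \right)} = - 12 k$ ($n{\left(F,k \right)} = 2 k \left(-6\right) = - 12 k$)
$-45670 - n{\left(-13,m{\left(3,-3 \right)} \right)} = -45670 - - 12 \left(\left(- \frac{3}{2}\right) 3 - - \frac{3 \left(-4 - 3 - 9\right)}{2}\right) = -45670 - - 12 \left(- \frac{9}{2} - - \frac{3 \left(-4 - 3 - 9\right)}{2}\right) = -45670 - - 12 \left(- \frac{9}{2} - \left(- \frac{3}{2}\right) \left(-16\right)\right) = -45670 - - 12 \left(- \frac{9}{2} - 24\right) = -45670 - \left(-12\right) \left(- \frac{57}{2}\right) = -45670 - 342 = -46012$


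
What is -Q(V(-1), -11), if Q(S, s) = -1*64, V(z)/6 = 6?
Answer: 64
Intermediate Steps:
V(z) = 36 (V(z) = 6*6 = 36)
Q(S, s) = -64
-Q(V(-1), -11) = -1*(-64) = 64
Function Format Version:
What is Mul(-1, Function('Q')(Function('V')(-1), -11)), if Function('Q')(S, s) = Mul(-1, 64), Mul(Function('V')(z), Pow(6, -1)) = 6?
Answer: 64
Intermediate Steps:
Function('V')(z) = 36 (Function('V')(z) = Mul(6, 6) = 36)
Function('Q')(S, s) = -64
Mul(-1, Function('Q')(Function('V')(-1), -11)) = Mul(-1, -64) = 64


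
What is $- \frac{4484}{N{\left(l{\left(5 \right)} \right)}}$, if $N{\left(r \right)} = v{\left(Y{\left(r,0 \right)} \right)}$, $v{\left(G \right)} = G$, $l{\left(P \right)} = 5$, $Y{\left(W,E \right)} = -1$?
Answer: $4484$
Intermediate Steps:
$N{\left(r \right)} = -1$
$- \frac{4484}{N{\left(l{\left(5 \right)} \right)}} = - \frac{4484}{-1} = \left(-4484\right) \left(-1\right) = 4484$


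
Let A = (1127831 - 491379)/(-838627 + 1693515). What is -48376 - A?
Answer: -10339174585/213722 ≈ -48377.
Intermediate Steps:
A = 159113/213722 (A = 636452/854888 = 636452*(1/854888) = 159113/213722 ≈ 0.74449)
-48376 - A = -48376 - 1*159113/213722 = -48376 - 159113/213722 = -10339174585/213722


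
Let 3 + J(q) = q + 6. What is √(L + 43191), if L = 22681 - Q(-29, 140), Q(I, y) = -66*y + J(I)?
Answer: √75138 ≈ 274.11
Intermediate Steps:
J(q) = 3 + q (J(q) = -3 + (q + 6) = -3 + (6 + q) = 3 + q)
Q(I, y) = 3 + I - 66*y (Q(I, y) = -66*y + (3 + I) = 3 + I - 66*y)
L = 31947 (L = 22681 - (3 - 29 - 66*140) = 22681 - (3 - 29 - 9240) = 22681 - 1*(-9266) = 22681 + 9266 = 31947)
√(L + 43191) = √(31947 + 43191) = √75138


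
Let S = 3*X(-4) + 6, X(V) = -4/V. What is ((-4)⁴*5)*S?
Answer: 11520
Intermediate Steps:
S = 9 (S = 3*(-4/(-4)) + 6 = 3*(-4*(-¼)) + 6 = 3*1 + 6 = 3 + 6 = 9)
((-4)⁴*5)*S = ((-4)⁴*5)*9 = (256*5)*9 = 1280*9 = 11520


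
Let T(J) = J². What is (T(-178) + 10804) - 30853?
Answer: 11635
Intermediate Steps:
(T(-178) + 10804) - 30853 = ((-178)² + 10804) - 30853 = (31684 + 10804) - 30853 = 42488 - 30853 = 11635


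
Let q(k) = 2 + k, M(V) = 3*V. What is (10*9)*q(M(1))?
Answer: 450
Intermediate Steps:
(10*9)*q(M(1)) = (10*9)*(2 + 3*1) = 90*(2 + 3) = 90*5 = 450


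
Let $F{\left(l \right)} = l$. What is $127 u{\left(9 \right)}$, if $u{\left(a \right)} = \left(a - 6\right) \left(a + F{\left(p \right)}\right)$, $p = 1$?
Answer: $3810$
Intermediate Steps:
$u{\left(a \right)} = \left(1 + a\right) \left(-6 + a\right)$ ($u{\left(a \right)} = \left(a - 6\right) \left(a + 1\right) = \left(-6 + a\right) \left(1 + a\right) = \left(1 + a\right) \left(-6 + a\right)$)
$127 u{\left(9 \right)} = 127 \left(-6 + 9^{2} - 45\right) = 127 \left(-6 + 81 - 45\right) = 127 \cdot 30 = 3810$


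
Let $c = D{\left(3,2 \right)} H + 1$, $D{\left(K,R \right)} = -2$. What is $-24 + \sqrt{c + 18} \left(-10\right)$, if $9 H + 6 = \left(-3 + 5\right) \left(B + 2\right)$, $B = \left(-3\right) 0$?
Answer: $-24 - \frac{50 \sqrt{7}}{3} \approx -68.096$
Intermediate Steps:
$B = 0$
$H = - \frac{2}{9}$ ($H = - \frac{2}{3} + \frac{\left(-3 + 5\right) \left(0 + 2\right)}{9} = - \frac{2}{3} + \frac{2 \cdot 2}{9} = - \frac{2}{3} + \frac{1}{9} \cdot 4 = - \frac{2}{3} + \frac{4}{9} = - \frac{2}{9} \approx -0.22222$)
$c = \frac{13}{9}$ ($c = \left(-2\right) \left(- \frac{2}{9}\right) + 1 = \frac{4}{9} + 1 = \frac{13}{9} \approx 1.4444$)
$-24 + \sqrt{c + 18} \left(-10\right) = -24 + \sqrt{\frac{13}{9} + 18} \left(-10\right) = -24 + \sqrt{\frac{175}{9}} \left(-10\right) = -24 + \frac{5 \sqrt{7}}{3} \left(-10\right) = -24 - \frac{50 \sqrt{7}}{3}$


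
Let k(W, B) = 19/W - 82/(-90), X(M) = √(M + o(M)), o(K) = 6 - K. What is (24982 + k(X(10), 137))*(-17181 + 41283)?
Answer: 3010690618/5 + 76323*√6 ≈ 6.0232e+8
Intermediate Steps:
X(M) = √6 (X(M) = √(M + (6 - M)) = √6)
k(W, B) = 41/45 + 19/W (k(W, B) = 19/W - 82*(-1/90) = 19/W + 41/45 = 41/45 + 19/W)
(24982 + k(X(10), 137))*(-17181 + 41283) = (24982 + (41/45 + 19/(√6)))*(-17181 + 41283) = (24982 + (41/45 + 19*(√6/6)))*24102 = (24982 + (41/45 + 19*√6/6))*24102 = (1124231/45 + 19*√6/6)*24102 = 3010690618/5 + 76323*√6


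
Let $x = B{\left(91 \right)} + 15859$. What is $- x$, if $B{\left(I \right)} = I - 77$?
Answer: $-15873$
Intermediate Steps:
$B{\left(I \right)} = -77 + I$
$x = 15873$ ($x = \left(-77 + 91\right) + 15859 = 14 + 15859 = 15873$)
$- x = \left(-1\right) 15873 = -15873$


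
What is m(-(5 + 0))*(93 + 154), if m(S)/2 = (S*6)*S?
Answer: 74100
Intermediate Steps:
m(S) = 12*S² (m(S) = 2*((S*6)*S) = 2*((6*S)*S) = 2*(6*S²) = 12*S²)
m(-(5 + 0))*(93 + 154) = (12*(-(5 + 0))²)*(93 + 154) = (12*(-1*5)²)*247 = (12*(-5)²)*247 = (12*25)*247 = 300*247 = 74100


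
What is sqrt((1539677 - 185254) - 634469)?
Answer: sqrt(719954) ≈ 848.50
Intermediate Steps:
sqrt((1539677 - 185254) - 634469) = sqrt(1354423 - 634469) = sqrt(719954)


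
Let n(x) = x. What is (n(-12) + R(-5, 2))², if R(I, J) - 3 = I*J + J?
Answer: 289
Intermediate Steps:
R(I, J) = 3 + J + I*J (R(I, J) = 3 + (I*J + J) = 3 + (J + I*J) = 3 + J + I*J)
(n(-12) + R(-5, 2))² = (-12 + (3 + 2 - 5*2))² = (-12 + (3 + 2 - 10))² = (-12 - 5)² = (-17)² = 289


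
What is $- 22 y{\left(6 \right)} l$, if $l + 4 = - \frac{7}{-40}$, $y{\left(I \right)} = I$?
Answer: $\frac{5049}{10} \approx 504.9$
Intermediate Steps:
$l = - \frac{153}{40}$ ($l = -4 - \frac{7}{-40} = -4 - - \frac{7}{40} = -4 + \frac{7}{40} = - \frac{153}{40} \approx -3.825$)
$- 22 y{\left(6 \right)} l = \left(-22\right) 6 \left(- \frac{153}{40}\right) = \left(-132\right) \left(- \frac{153}{40}\right) = \frac{5049}{10}$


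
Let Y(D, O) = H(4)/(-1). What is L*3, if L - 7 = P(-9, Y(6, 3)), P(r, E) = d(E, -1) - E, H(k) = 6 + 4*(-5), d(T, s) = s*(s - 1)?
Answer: -15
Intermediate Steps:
d(T, s) = s*(-1 + s)
H(k) = -14 (H(k) = 6 - 20 = -14)
Y(D, O) = 14 (Y(D, O) = -14/(-1) = -14*(-1) = 14)
P(r, E) = 2 - E (P(r, E) = -(-1 - 1) - E = -1*(-2) - E = 2 - E)
L = -5 (L = 7 + (2 - 1*14) = 7 + (2 - 14) = 7 - 12 = -5)
L*3 = -5*3 = -15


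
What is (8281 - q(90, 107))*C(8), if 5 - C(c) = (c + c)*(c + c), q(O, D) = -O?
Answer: -2101121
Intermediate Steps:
C(c) = 5 - 4*c**2 (C(c) = 5 - (c + c)*(c + c) = 5 - 2*c*2*c = 5 - 4*c**2)
(8281 - q(90, 107))*C(8) = (8281 - (-1)*90)*(5 - 4*8**2) = (8281 - 1*(-90))*(5 - 4*64) = (8281 + 90)*(5 - 256) = 8371*(-251) = -2101121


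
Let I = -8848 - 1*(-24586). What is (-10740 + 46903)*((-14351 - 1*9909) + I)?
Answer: -308181086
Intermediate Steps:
I = 15738 (I = -8848 + 24586 = 15738)
(-10740 + 46903)*((-14351 - 1*9909) + I) = (-10740 + 46903)*((-14351 - 1*9909) + 15738) = 36163*((-14351 - 9909) + 15738) = 36163*(-24260 + 15738) = 36163*(-8522) = -308181086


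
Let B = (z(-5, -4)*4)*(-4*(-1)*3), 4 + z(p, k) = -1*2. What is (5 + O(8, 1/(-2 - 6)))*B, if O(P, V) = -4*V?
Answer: -1584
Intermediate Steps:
z(p, k) = -6 (z(p, k) = -4 - 1*2 = -4 - 2 = -6)
B = -288 (B = (-6*4)*(-4*(-1)*3) = -96*3 = -24*12 = -288)
(5 + O(8, 1/(-2 - 6)))*B = (5 - 4/(-2 - 6))*(-288) = (5 - 4/(-8))*(-288) = (5 - 4*(-1/8))*(-288) = (5 + 1/2)*(-288) = (11/2)*(-288) = -1584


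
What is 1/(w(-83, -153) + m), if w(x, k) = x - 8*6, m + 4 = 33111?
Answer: 1/32976 ≈ 3.0325e-5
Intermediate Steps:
m = 33107 (m = -4 + 33111 = 33107)
w(x, k) = -48 + x (w(x, k) = x - 48 = -48 + x)
1/(w(-83, -153) + m) = 1/((-48 - 83) + 33107) = 1/(-131 + 33107) = 1/32976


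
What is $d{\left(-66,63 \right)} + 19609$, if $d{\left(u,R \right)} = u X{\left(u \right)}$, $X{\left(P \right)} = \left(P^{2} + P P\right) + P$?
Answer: $-551027$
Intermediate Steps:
$X{\left(P \right)} = P + 2 P^{2}$ ($X{\left(P \right)} = \left(P^{2} + P^{2}\right) + P = 2 P^{2} + P = P + 2 P^{2}$)
$d{\left(u,R \right)} = u^{2} \left(1 + 2 u\right)$ ($d{\left(u,R \right)} = u u \left(1 + 2 u\right) = u^{2} \left(1 + 2 u\right)$)
$d{\left(-66,63 \right)} + 19609 = \left(-66\right)^{2} \left(1 + 2 \left(-66\right)\right) + 19609 = 4356 \left(1 - 132\right) + 19609 = 4356 \left(-131\right) + 19609 = -570636 + 19609 = -551027$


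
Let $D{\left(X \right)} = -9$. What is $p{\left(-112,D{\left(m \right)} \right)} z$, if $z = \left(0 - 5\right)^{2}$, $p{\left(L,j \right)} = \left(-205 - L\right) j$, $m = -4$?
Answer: $20925$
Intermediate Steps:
$p{\left(L,j \right)} = j \left(-205 - L\right)$
$z = 25$ ($z = \left(-5\right)^{2} = 25$)
$p{\left(-112,D{\left(m \right)} \right)} z = \left(-1\right) \left(-9\right) \left(205 - 112\right) 25 = \left(-1\right) \left(-9\right) 93 \cdot 25 = 837 \cdot 25 = 20925$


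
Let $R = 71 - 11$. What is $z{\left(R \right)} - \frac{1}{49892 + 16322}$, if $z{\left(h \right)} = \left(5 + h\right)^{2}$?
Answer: $\frac{279754149}{66214} \approx 4225.0$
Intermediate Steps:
$R = 60$
$z{\left(R \right)} - \frac{1}{49892 + 16322} = \left(5 + 60\right)^{2} - \frac{1}{49892 + 16322} = 65^{2} - \frac{1}{66214} = 4225 - \frac{1}{66214} = \frac{279754149}{66214}$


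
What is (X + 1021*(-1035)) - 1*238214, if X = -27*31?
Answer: -1295786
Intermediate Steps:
X = -837
(X + 1021*(-1035)) - 1*238214 = (-837 + 1021*(-1035)) - 1*238214 = (-837 - 1056735) - 238214 = -1057572 - 238214 = -1295786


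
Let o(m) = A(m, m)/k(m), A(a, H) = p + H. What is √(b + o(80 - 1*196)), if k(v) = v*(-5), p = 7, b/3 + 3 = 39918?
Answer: √10070538695/290 ≈ 346.04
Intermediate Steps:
b = 119745 (b = -9 + 3*39918 = -9 + 119754 = 119745)
k(v) = -5*v
A(a, H) = 7 + H
o(m) = -(7 + m)/(5*m) (o(m) = (7 + m)/((-5*m)) = (7 + m)*(-1/(5*m)) = -(7 + m)/(5*m))
√(b + o(80 - 1*196)) = √(119745 + (-7 - (80 - 1*196))/(5*(80 - 1*196))) = √(119745 + (-7 - (80 - 196))/(5*(80 - 196))) = √(119745 + (⅕)*(-7 - 1*(-116))/(-116)) = √(119745 + (⅕)*(-1/116)*(-7 + 116)) = √(119745 + (⅕)*(-1/116)*109) = √(119745 - 109/580) = √(69451991/580) = √10070538695/290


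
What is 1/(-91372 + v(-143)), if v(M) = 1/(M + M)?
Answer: -286/26132393 ≈ -1.0944e-5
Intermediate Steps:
v(M) = 1/(2*M)
1/(-91372 + v(-143)) = 1/(-91372 + (½)/(-143)) = 1/(-91372 + (½)*(-1/143)) = 1/(-91372 - 1/286) = 1/(-26132393/286) = -286/26132393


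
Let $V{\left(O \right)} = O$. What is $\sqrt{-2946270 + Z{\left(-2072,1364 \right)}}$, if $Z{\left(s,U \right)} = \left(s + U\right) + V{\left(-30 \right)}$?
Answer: $8 i \sqrt{46047} \approx 1716.7 i$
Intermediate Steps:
$Z{\left(s,U \right)} = -30 + U + s$ ($Z{\left(s,U \right)} = \left(s + U\right) - 30 = \left(U + s\right) - 30 = -30 + U + s$)
$\sqrt{-2946270 + Z{\left(-2072,1364 \right)}} = \sqrt{-2946270 - 738} = \sqrt{-2947008} = 8 i \sqrt{46047}$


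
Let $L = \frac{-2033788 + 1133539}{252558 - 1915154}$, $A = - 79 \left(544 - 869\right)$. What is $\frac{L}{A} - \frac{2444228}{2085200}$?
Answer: $- \frac{10032236124299}{8558774036150} \approx -1.1722$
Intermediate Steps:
$A = 25675$ ($A = \left(-79\right) \left(-325\right) = 25675$)
$L = \frac{900249}{1662596}$ ($L = - \frac{900249}{-1662596} = \left(-900249\right) \left(- \frac{1}{1662596}\right) = \frac{900249}{1662596} \approx 0.54147$)
$\frac{L}{A} - \frac{2444228}{2085200} = \frac{900249}{1662596 \cdot 25675} - \frac{2444228}{2085200} = \frac{900249}{1662596} \cdot \frac{1}{25675} - \frac{611057}{521300} = \frac{900249}{42687152300} - \frac{611057}{521300} = - \frac{10032236124299}{8558774036150}$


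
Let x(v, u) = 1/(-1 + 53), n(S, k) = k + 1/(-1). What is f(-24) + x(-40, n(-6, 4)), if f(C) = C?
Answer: -1247/52 ≈ -23.981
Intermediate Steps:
n(S, k) = -1 + k (n(S, k) = k - 1 = -1 + k)
x(v, u) = 1/52
f(-24) + x(-40, n(-6, 4)) = -24 + 1/52 = -1247/52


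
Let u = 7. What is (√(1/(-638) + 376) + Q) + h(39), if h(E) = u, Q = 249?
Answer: 256 + √153047906/638 ≈ 275.39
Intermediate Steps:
h(E) = 7
(√(1/(-638) + 376) + Q) + h(39) = (√(1/(-638) + 376) + 249) + 7 = (√(-1/638 + 376) + 249) + 7 = (√(239887/638) + 249) + 7 = (√153047906/638 + 249) + 7 = (249 + √153047906/638) + 7 = 256 + √153047906/638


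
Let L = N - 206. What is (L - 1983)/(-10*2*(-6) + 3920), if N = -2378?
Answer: -4567/4040 ≈ -1.1304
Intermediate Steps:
L = -2584 (L = -2378 - 206 = -2584)
(L - 1983)/(-10*2*(-6) + 3920) = (-2584 - 1983)/(-10*2*(-6) + 3920) = -4567/(-20*(-6) + 3920) = -4567/(120 + 3920) = -4567/4040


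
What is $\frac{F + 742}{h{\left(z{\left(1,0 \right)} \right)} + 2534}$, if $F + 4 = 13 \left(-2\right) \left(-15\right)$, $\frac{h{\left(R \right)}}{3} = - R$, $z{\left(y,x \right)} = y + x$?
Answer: $\frac{1128}{2531} \approx 0.44567$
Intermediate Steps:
$z{\left(y,x \right)} = x + y$
$h{\left(R \right)} = - 3 R$ ($h{\left(R \right)} = 3 \left(- R\right) = - 3 R$)
$F = 386$ ($F = -4 + 13 \left(-2\right) \left(-15\right) = -4 - -390 = -4 + 390 = 386$)
$\frac{F + 742}{h{\left(z{\left(1,0 \right)} \right)} + 2534} = \frac{386 + 742}{- 3 \left(0 + 1\right) + 2534} = \frac{1128}{\left(-3\right) 1 + 2534} = \frac{1128}{-3 + 2534} = \frac{1128}{2531}$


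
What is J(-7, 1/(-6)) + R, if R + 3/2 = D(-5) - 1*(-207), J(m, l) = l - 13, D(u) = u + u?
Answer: 547/3 ≈ 182.33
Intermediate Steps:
D(u) = 2*u
J(m, l) = -13 + l
R = 391/2 (R = -3/2 + (2*(-5) - 1*(-207)) = -3/2 + (-10 + 207) = -3/2 + 197 = 391/2 ≈ 195.50)
J(-7, 1/(-6)) + R = (-13 + 1/(-6)) + 391/2 = (-13 - 1/6) + 391/2 = -79/6 + 391/2 = 547/3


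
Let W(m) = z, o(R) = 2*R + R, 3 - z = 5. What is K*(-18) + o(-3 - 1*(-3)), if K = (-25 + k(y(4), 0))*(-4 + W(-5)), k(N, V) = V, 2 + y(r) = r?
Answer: -2700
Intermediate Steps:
y(r) = -2 + r
z = -2 (z = 3 - 1*5 = 3 - 5 = -2)
o(R) = 3*R
W(m) = -2
K = 150 (K = (-25 + 0)*(-4 - 2) = -25*(-6) = 150)
K*(-18) + o(-3 - 1*(-3)) = 150*(-18) + 3*(-3 - 1*(-3)) = -2700 + 3*(-3 + 3) = -2700 + 3*0 = -2700 + 0 = -2700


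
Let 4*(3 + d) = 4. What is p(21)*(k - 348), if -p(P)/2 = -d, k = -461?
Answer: 3236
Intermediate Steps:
d = -2 (d = -3 + (1/4)*4 = -3 + 1 = -2)
p(P) = -4 (p(P) = -(-2)*(-2) = -2*2 = -4)
p(21)*(k - 348) = -4*(-461 - 348) = -4*(-809) = 3236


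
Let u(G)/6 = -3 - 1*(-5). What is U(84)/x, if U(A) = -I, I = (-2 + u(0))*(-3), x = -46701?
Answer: -10/15567 ≈ -0.00064238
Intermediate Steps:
u(G) = 12 (u(G) = 6*(-3 - 1*(-5)) = 6*(-3 + 5) = 6*2 = 12)
I = -30 (I = (-2 + 12)*(-3) = 10*(-3) = -30)
U(A) = 30 (U(A) = -1*(-30) = 30)
U(84)/x = 30/(-46701) = 30*(-1/46701) = -10/15567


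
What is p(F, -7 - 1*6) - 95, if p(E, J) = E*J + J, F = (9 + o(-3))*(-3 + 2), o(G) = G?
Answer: -30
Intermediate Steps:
F = -6 (F = (9 - 3)*(-3 + 2) = 6*(-1) = -6)
p(E, J) = J + E*J
p(F, -7 - 1*6) - 95 = (-7 - 1*6)*(1 - 6) - 95 = (-7 - 6)*(-5) - 95 = -13*(-5) - 95 = 65 - 95 = -30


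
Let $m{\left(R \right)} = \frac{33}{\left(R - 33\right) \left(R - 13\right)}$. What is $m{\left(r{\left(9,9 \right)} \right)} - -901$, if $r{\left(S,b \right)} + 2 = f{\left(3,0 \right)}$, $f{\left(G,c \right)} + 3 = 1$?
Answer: $\frac{566762}{629} \approx 901.05$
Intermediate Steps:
$f{\left(G,c \right)} = -2$ ($f{\left(G,c \right)} = -3 + 1 = -2$)
$r{\left(S,b \right)} = -4$ ($r{\left(S,b \right)} = -2 - 2 = -4$)
$m{\left(R \right)} = \frac{33}{\left(-33 + R\right) \left(-13 + R\right)}$
$m{\left(r{\left(9,9 \right)} \right)} - -901 = \frac{33}{429 + \left(-4\right)^{2} - -184} - -901 = \frac{33}{429 + 16 + 184} + 901 = \frac{33}{629} + 901 = \frac{566762}{629}$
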